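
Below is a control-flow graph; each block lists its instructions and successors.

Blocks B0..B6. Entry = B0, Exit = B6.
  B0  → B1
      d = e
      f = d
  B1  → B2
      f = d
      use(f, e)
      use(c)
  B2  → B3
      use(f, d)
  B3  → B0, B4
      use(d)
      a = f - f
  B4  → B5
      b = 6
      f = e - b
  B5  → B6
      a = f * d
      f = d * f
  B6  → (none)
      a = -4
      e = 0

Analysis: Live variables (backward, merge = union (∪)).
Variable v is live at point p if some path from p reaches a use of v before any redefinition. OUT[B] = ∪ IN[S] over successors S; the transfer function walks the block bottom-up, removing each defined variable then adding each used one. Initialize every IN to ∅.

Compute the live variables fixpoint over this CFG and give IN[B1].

Answer: {c, d, e}

Derivation:
Fixpoint table:
  B0:   IN={c, e}   OUT={c, d, e}
  B1:   IN={c, d, e}   OUT={c, d, e, f}
  B2:   IN={c, d, e, f}   OUT={c, d, e, f}
  B3:   IN={c, d, e, f}   OUT={c, d, e}
  B4:   IN={d, e}   OUT={d, f}
  B5:   IN={d, f}   OUT={}
  B6:   IN={}   OUT={}

Merge at B1: OUT[B1] = IN[B2] = {c, d, e, f}
Applying B1's transfer function to that OUT value gives IN[B1] (row B1 above).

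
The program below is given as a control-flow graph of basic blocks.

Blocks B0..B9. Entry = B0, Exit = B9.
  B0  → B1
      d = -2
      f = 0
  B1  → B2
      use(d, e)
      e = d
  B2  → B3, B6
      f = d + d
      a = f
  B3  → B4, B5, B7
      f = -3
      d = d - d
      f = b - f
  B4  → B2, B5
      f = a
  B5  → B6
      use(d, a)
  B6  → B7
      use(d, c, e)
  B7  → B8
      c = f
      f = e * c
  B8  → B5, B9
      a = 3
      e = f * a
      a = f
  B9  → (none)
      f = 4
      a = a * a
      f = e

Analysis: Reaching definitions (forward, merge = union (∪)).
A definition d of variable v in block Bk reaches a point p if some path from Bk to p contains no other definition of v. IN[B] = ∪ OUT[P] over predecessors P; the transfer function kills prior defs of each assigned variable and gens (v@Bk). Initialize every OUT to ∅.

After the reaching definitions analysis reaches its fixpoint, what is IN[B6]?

Converged values:
  B0:  IN={}  OUT={d@B0, f@B0}
  B1:  IN={d@B0, f@B0}  OUT={d@B0, e@B1, f@B0}
  B2:  IN={a@B2, d@B0, d@B3, e@B1, f@B0, f@B4}  OUT={a@B2, d@B0, d@B3, e@B1, f@B2}
  B3:  IN={a@B2, d@B0, d@B3, e@B1, f@B2}  OUT={a@B2, d@B3, e@B1, f@B3}
  B4:  IN={a@B2, d@B3, e@B1, f@B3}  OUT={a@B2, d@B3, e@B1, f@B4}
  B5:  IN={a@B2, a@B8, c@B7, d@B0, d@B3, e@B1, e@B8, f@B3, f@B4, f@B7}  OUT={a@B2, a@B8, c@B7, d@B0, d@B3, e@B1, e@B8, f@B3, f@B4, f@B7}
  B6:  IN={a@B2, a@B8, c@B7, d@B0, d@B3, e@B1, e@B8, f@B2, f@B3, f@B4, f@B7}  OUT={a@B2, a@B8, c@B7, d@B0, d@B3, e@B1, e@B8, f@B2, f@B3, f@B4, f@B7}
  B7:  IN={a@B2, a@B8, c@B7, d@B0, d@B3, e@B1, e@B8, f@B2, f@B3, f@B4, f@B7}  OUT={a@B2, a@B8, c@B7, d@B0, d@B3, e@B1, e@B8, f@B7}
  B8:  IN={a@B2, a@B8, c@B7, d@B0, d@B3, e@B1, e@B8, f@B7}  OUT={a@B8, c@B7, d@B0, d@B3, e@B8, f@B7}
  B9:  IN={a@B8, c@B7, d@B0, d@B3, e@B8, f@B7}  OUT={a@B9, c@B7, d@B0, d@B3, e@B8, f@B9}

Merge at B6: IN[B6] = OUT[B2] ⊔ OUT[B5] = {a@B2, a@B8, c@B7, d@B0, d@B3, e@B1, e@B8, f@B2, f@B3, f@B4, f@B7}

Answer: {a@B2, a@B8, c@B7, d@B0, d@B3, e@B1, e@B8, f@B2, f@B3, f@B4, f@B7}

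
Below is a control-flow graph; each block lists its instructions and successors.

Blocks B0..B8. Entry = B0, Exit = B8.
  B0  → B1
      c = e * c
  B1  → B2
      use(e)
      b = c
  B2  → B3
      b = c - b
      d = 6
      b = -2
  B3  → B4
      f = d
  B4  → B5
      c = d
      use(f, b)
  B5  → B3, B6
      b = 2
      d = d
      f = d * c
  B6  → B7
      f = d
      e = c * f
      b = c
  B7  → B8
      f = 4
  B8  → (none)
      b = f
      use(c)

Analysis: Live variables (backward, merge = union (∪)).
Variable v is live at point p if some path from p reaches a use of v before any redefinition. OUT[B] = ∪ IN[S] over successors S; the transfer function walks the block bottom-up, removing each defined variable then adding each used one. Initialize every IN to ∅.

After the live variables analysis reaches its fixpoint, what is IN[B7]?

Answer: {c}

Trace:
Fixpoint table:
  B0:   IN={c, e}   OUT={c, e}
  B1:   IN={c, e}   OUT={b, c}
  B2:   IN={b, c}   OUT={b, d}
  B3:   IN={b, d}   OUT={b, d, f}
  B4:   IN={b, d, f}   OUT={c, d}
  B5:   IN={c, d}   OUT={b, c, d}
  B6:   IN={c, d}   OUT={c}
  B7:   IN={c}   OUT={c, f}
  B8:   IN={c, f}   OUT={}

Merge at B7: OUT[B7] = IN[B8] = {c, f}
Applying B7's transfer function to that OUT value gives IN[B7] (row B7 above).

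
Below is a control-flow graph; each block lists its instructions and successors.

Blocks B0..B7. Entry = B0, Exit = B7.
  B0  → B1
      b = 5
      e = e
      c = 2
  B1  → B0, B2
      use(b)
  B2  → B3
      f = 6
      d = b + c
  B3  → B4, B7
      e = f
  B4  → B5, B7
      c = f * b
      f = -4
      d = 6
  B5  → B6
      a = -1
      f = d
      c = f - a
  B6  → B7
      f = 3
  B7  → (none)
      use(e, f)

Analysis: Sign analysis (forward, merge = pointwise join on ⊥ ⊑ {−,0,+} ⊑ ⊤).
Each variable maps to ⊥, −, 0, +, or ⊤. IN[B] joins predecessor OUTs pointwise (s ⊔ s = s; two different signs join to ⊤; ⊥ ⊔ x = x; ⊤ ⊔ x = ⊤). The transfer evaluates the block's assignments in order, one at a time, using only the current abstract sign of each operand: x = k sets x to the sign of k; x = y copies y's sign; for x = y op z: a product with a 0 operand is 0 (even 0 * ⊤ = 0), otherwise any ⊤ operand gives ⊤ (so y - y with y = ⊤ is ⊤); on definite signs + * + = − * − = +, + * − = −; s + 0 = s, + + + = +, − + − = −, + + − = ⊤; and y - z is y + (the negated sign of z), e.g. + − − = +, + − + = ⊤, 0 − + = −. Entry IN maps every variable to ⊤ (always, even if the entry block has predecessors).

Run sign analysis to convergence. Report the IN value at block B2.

Converged values:
  B0: | IN=(all ⊤) | OUT={b:+, c:+; rest ⊤}
  B1: | IN={b:+, c:+; rest ⊤} | OUT={b:+, c:+; rest ⊤}
  B2: | IN={b:+, c:+; rest ⊤} | OUT={b:+, c:+, d:+, f:+; rest ⊤}
  B3: | IN={b:+, c:+, d:+, f:+; rest ⊤} | OUT={b:+, c:+, d:+, e:+, f:+; rest ⊤}
  B4: | IN={b:+, c:+, d:+, e:+, f:+; rest ⊤} | OUT={b:+, c:+, d:+, e:+, f:-; rest ⊤}
  B5: | IN={b:+, c:+, d:+, e:+, f:-; rest ⊤} | OUT={a:-, b:+, c:+, d:+, e:+, f:+; rest ⊤}
  B6: | IN={a:-, b:+, c:+, d:+, e:+, f:+; rest ⊤} | OUT={a:-, b:+, c:+, d:+, e:+, f:+; rest ⊤}
  B7: | IN={b:+, c:+, d:+, e:+; rest ⊤} | OUT={b:+, c:+, d:+, e:+; rest ⊤}

Merge at B2: IN[B2] = OUT[B1] = {a: ⊤, b: +, c: +, d: ⊤, e: ⊤, f: ⊤}

Answer: {a: ⊤, b: +, c: +, d: ⊤, e: ⊤, f: ⊤}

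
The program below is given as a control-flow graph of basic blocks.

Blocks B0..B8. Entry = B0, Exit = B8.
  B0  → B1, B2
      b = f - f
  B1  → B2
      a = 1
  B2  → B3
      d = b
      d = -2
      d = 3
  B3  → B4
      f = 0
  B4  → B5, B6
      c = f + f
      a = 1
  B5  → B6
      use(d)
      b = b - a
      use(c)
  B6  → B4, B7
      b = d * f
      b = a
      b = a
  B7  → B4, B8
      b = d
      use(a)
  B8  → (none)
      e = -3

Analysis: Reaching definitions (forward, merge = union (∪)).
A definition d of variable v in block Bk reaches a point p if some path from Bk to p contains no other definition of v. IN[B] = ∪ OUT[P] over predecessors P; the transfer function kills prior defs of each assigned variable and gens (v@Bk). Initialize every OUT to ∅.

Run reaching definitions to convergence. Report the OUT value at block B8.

Answer: {a@B4, b@B7, c@B4, d@B2, e@B8, f@B3}

Working:
Per-block solution:
  B0: | IN={} | OUT={b@B0}
  B1: | IN={b@B0} | OUT={a@B1, b@B0}
  B2: | IN={a@B1, b@B0} | OUT={a@B1, b@B0, d@B2}
  B3: | IN={a@B1, b@B0, d@B2} | OUT={a@B1, b@B0, d@B2, f@B3}
  B4: | IN={a@B1, a@B4, b@B0, b@B6, b@B7, c@B4, d@B2, f@B3} | OUT={a@B4, b@B0, b@B6, b@B7, c@B4, d@B2, f@B3}
  B5: | IN={a@B4, b@B0, b@B6, b@B7, c@B4, d@B2, f@B3} | OUT={a@B4, b@B5, c@B4, d@B2, f@B3}
  B6: | IN={a@B4, b@B0, b@B5, b@B6, b@B7, c@B4, d@B2, f@B3} | OUT={a@B4, b@B6, c@B4, d@B2, f@B3}
  B7: | IN={a@B4, b@B6, c@B4, d@B2, f@B3} | OUT={a@B4, b@B7, c@B4, d@B2, f@B3}
  B8: | IN={a@B4, b@B7, c@B4, d@B2, f@B3} | OUT={a@B4, b@B7, c@B4, d@B2, e@B8, f@B3}

Merge at B8: IN[B8] = OUT[B7] = {a@B4, b@B7, c@B4, d@B2, f@B3}
Applying B8's transfer function to that IN value gives OUT[B8] (row B8 above).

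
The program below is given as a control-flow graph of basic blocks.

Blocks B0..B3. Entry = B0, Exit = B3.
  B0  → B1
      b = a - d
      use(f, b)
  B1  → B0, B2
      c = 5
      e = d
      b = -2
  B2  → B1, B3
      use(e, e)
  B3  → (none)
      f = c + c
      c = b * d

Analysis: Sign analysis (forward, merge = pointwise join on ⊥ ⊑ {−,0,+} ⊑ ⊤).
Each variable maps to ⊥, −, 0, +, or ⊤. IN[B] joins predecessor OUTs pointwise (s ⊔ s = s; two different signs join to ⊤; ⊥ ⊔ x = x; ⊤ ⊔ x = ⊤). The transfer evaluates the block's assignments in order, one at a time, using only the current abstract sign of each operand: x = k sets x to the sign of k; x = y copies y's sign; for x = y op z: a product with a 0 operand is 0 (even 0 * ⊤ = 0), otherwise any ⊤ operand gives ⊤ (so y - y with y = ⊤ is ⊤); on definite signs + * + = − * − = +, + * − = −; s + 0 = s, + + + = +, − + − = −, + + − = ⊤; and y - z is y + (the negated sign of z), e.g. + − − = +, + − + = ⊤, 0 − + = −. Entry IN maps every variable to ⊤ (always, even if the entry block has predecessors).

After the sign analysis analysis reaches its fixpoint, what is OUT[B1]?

Answer: {a: ⊤, b: -, c: +, d: ⊤, e: ⊤, f: ⊤}

Trace:
Per-block solution:
  B0:   IN=(all ⊤)   OUT=(all ⊤)
  B1:   IN=(all ⊤)   OUT={b:-, c:+; rest ⊤}
  B2:   IN={b:-, c:+; rest ⊤}   OUT={b:-, c:+; rest ⊤}
  B3:   IN={b:-, c:+; rest ⊤}   OUT={b:-, f:+; rest ⊤}

Merge at B1: IN[B1] = OUT[B0] ⊔ OUT[B2] = {a: ⊤, b: ⊤, c: ⊤, d: ⊤, e: ⊤, f: ⊤}
Applying B1's transfer function to that IN value gives OUT[B1] (row B1 above).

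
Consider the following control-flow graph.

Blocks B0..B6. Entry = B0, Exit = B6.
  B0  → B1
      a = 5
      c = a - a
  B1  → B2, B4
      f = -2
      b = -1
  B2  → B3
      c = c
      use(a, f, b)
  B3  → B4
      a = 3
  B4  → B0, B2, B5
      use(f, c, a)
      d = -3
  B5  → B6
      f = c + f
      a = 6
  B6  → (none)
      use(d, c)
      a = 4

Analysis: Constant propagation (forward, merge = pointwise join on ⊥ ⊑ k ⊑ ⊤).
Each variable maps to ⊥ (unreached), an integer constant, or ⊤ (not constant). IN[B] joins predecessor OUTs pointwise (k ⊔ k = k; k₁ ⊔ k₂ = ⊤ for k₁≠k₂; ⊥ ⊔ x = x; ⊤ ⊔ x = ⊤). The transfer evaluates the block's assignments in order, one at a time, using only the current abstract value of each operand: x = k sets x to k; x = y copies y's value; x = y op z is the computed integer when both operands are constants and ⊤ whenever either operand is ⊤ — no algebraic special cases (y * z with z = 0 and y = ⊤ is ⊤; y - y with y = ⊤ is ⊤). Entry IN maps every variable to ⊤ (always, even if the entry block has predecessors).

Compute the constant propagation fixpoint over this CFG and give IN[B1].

Fixpoint table:
  B0:  IN=(all ⊤)  OUT={a:5, c:0; rest ⊤}
  B1:  IN={a:5, c:0; rest ⊤}  OUT={a:5, b:-1, c:0, f:-2; rest ⊤}
  B2:  IN={b:-1, c:0, f:-2; rest ⊤}  OUT={b:-1, c:0, f:-2; rest ⊤}
  B3:  IN={b:-1, c:0, f:-2; rest ⊤}  OUT={a:3, b:-1, c:0, f:-2; rest ⊤}
  B4:  IN={b:-1, c:0, f:-2; rest ⊤}  OUT={b:-1, c:0, d:-3, f:-2; rest ⊤}
  B5:  IN={b:-1, c:0, d:-3, f:-2; rest ⊤}  OUT={a:6, b:-1, c:0, d:-3, f:-2; rest ⊤}
  B6:  IN={a:6, b:-1, c:0, d:-3, f:-2; rest ⊤}  OUT={a:4, b:-1, c:0, d:-3, f:-2; rest ⊤}

Merge at B1: IN[B1] = OUT[B0] = {a: 5, b: ⊤, c: 0, d: ⊤, e: ⊤, f: ⊤}

Answer: {a: 5, b: ⊤, c: 0, d: ⊤, e: ⊤, f: ⊤}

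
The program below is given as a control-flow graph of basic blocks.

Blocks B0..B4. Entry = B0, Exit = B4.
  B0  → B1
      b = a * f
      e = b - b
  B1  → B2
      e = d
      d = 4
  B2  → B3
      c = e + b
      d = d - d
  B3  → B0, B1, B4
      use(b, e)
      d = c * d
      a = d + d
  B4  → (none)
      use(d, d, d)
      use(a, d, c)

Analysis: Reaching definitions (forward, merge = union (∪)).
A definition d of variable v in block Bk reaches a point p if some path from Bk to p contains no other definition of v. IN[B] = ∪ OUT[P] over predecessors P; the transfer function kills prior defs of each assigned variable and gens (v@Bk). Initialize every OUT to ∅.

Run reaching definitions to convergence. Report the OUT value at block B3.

Answer: {a@B3, b@B0, c@B2, d@B3, e@B1}

Derivation:
Fixpoint table:
  B0:  IN={a@B3, b@B0, c@B2, d@B3, e@B1}  OUT={a@B3, b@B0, c@B2, d@B3, e@B0}
  B1:  IN={a@B3, b@B0, c@B2, d@B3, e@B0, e@B1}  OUT={a@B3, b@B0, c@B2, d@B1, e@B1}
  B2:  IN={a@B3, b@B0, c@B2, d@B1, e@B1}  OUT={a@B3, b@B0, c@B2, d@B2, e@B1}
  B3:  IN={a@B3, b@B0, c@B2, d@B2, e@B1}  OUT={a@B3, b@B0, c@B2, d@B3, e@B1}
  B4:  IN={a@B3, b@B0, c@B2, d@B3, e@B1}  OUT={a@B3, b@B0, c@B2, d@B3, e@B1}

Merge at B3: IN[B3] = OUT[B2] = {a@B3, b@B0, c@B2, d@B2, e@B1}
Applying B3's transfer function to that IN value gives OUT[B3] (row B3 above).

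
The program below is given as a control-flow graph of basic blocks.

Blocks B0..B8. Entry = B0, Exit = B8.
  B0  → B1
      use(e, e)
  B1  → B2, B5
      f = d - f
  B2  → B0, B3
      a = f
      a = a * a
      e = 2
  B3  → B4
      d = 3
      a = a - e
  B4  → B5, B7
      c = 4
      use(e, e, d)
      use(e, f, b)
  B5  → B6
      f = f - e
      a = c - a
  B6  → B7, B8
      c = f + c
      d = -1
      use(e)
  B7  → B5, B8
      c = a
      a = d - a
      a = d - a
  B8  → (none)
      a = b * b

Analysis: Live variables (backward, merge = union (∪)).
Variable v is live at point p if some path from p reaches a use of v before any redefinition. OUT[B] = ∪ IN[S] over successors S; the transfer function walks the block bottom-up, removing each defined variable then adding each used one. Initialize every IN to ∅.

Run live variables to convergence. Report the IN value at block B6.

Per-block solution:
  B0:   IN={a, b, c, d, e, f}   OUT={a, b, c, d, e, f}
  B1:   IN={a, b, c, d, e, f}   OUT={a, b, c, d, e, f}
  B2:   IN={b, c, d, f}   OUT={a, b, c, d, e, f}
  B3:   IN={a, b, e, f}   OUT={a, b, d, e, f}
  B4:   IN={a, b, d, e, f}   OUT={a, b, c, d, e, f}
  B5:   IN={a, b, c, e, f}   OUT={a, b, c, e, f}
  B6:   IN={a, b, c, e, f}   OUT={a, b, d, e, f}
  B7:   IN={a, b, d, e, f}   OUT={a, b, c, e, f}
  B8:   IN={b}   OUT={}

Merge at B6: OUT[B6] = IN[B7] ⊔ IN[B8] = {a, b, d, e, f}
Applying B6's transfer function to that OUT value gives IN[B6] (row B6 above).

Answer: {a, b, c, e, f}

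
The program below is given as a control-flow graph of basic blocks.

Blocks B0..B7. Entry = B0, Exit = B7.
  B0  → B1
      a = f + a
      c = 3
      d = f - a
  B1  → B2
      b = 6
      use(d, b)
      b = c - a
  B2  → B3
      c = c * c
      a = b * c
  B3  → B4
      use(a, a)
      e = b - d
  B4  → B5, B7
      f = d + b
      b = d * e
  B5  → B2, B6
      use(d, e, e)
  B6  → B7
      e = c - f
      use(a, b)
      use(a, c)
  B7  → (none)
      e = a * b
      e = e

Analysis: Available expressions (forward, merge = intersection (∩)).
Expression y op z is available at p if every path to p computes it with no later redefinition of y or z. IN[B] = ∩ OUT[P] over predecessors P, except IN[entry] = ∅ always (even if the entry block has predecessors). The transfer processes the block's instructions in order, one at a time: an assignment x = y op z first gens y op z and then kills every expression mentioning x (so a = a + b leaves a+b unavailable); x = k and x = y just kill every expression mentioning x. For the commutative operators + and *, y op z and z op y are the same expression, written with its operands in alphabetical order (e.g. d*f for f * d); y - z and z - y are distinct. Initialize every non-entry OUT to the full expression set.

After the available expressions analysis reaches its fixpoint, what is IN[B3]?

Per-block solution:
  B0:  IN={}  OUT={f-a}
  B1:  IN={f-a}  OUT={c-a, f-a}
  B2:  IN={}  OUT={b*c}
  B3:  IN={b*c}  OUT={b*c, b-d}
  B4:  IN={b*c, b-d}  OUT={d*e}
  B5:  IN={d*e}  OUT={d*e}
  B6:  IN={d*e}  OUT={c-f}
  B7:  IN={}  OUT={a*b}

Merge at B3: IN[B3] = OUT[B2] = {b*c}

Answer: {b*c}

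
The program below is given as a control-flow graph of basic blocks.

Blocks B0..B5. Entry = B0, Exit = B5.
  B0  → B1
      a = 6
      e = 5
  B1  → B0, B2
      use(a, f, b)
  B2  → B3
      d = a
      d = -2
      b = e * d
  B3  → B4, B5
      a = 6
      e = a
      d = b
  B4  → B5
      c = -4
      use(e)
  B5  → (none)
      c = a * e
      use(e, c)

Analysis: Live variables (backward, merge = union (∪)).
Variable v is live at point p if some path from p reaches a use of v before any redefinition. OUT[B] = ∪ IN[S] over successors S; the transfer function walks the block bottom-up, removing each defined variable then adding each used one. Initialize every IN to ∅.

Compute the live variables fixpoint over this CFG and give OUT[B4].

Per-block solution:
  B0:   IN={b, f}   OUT={a, b, e, f}
  B1:   IN={a, b, e, f}   OUT={a, b, e, f}
  B2:   IN={a, e}   OUT={b}
  B3:   IN={b}   OUT={a, e}
  B4:   IN={a, e}   OUT={a, e}
  B5:   IN={a, e}   OUT={}

Merge at B4: OUT[B4] = IN[B5] = {a, e}

Answer: {a, e}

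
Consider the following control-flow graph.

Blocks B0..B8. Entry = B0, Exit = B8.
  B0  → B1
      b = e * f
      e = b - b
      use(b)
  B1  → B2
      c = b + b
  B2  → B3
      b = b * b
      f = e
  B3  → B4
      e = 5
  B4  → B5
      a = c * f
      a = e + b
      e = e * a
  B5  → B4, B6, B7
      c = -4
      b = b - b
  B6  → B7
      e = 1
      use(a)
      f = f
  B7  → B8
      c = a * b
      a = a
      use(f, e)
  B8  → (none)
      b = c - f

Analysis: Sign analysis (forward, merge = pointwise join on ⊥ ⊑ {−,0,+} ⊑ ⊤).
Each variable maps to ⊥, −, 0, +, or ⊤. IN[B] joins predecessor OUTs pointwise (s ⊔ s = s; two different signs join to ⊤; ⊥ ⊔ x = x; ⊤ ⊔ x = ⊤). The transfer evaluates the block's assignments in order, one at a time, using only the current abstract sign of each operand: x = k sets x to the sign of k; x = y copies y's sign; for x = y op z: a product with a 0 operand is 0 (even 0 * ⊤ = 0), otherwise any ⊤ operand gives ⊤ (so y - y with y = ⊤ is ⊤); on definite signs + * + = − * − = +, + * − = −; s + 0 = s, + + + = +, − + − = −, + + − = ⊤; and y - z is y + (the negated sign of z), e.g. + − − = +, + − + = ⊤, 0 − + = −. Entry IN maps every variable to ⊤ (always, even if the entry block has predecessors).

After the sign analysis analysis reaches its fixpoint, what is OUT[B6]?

Answer: {a: ⊤, b: ⊤, c: -, d: ⊤, e: +, f: ⊤}

Trace:
Per-block solution:
  B0:   IN=(all ⊤)   OUT=(all ⊤)
  B1:   IN=(all ⊤)   OUT=(all ⊤)
  B2:   IN=(all ⊤)   OUT=(all ⊤)
  B3:   IN=(all ⊤)   OUT={e:+; rest ⊤}
  B4:   IN=(all ⊤)   OUT=(all ⊤)
  B5:   IN=(all ⊤)   OUT={c:-; rest ⊤}
  B6:   IN={c:-; rest ⊤}   OUT={c:-, e:+; rest ⊤}
  B7:   IN={c:-; rest ⊤}   OUT=(all ⊤)
  B8:   IN=(all ⊤)   OUT=(all ⊤)

Merge at B6: IN[B6] = OUT[B5] = {a: ⊤, b: ⊤, c: -, d: ⊤, e: ⊤, f: ⊤}
Applying B6's transfer function to that IN value gives OUT[B6] (row B6 above).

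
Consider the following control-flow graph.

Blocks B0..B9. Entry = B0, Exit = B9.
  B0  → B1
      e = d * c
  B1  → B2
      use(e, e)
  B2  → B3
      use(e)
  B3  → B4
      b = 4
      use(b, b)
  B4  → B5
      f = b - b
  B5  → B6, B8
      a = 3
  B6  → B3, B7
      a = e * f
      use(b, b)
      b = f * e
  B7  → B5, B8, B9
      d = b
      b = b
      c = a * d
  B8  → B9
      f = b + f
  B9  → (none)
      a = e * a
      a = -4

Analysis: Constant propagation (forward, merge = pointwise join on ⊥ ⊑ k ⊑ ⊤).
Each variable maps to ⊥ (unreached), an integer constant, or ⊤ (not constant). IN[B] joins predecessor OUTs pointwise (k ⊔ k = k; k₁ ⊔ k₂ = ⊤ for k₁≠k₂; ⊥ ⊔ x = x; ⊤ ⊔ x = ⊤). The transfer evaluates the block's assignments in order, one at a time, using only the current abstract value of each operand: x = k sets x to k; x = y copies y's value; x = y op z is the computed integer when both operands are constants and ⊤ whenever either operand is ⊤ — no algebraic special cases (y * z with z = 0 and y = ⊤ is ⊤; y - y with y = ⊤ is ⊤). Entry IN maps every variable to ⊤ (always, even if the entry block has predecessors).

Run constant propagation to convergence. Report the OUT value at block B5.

Answer: {a: 3, b: ⊤, c: ⊤, d: ⊤, e: ⊤, f: 0}

Derivation:
Converged values:
  B0:  IN=(all ⊤)  OUT=(all ⊤)
  B1:  IN=(all ⊤)  OUT=(all ⊤)
  B2:  IN=(all ⊤)  OUT=(all ⊤)
  B3:  IN=(all ⊤)  OUT={b:4; rest ⊤}
  B4:  IN={b:4; rest ⊤}  OUT={b:4, f:0; rest ⊤}
  B5:  IN={f:0; rest ⊤}  OUT={a:3, f:0; rest ⊤}
  B6:  IN={a:3, f:0; rest ⊤}  OUT={f:0; rest ⊤}
  B7:  IN={f:0; rest ⊤}  OUT={f:0; rest ⊤}
  B8:  IN={f:0; rest ⊤}  OUT=(all ⊤)
  B9:  IN=(all ⊤)  OUT={a:-4; rest ⊤}

Merge at B5: IN[B5] = OUT[B4] ⊔ OUT[B7] = {a: ⊤, b: ⊤, c: ⊤, d: ⊤, e: ⊤, f: 0}
Applying B5's transfer function to that IN value gives OUT[B5] (row B5 above).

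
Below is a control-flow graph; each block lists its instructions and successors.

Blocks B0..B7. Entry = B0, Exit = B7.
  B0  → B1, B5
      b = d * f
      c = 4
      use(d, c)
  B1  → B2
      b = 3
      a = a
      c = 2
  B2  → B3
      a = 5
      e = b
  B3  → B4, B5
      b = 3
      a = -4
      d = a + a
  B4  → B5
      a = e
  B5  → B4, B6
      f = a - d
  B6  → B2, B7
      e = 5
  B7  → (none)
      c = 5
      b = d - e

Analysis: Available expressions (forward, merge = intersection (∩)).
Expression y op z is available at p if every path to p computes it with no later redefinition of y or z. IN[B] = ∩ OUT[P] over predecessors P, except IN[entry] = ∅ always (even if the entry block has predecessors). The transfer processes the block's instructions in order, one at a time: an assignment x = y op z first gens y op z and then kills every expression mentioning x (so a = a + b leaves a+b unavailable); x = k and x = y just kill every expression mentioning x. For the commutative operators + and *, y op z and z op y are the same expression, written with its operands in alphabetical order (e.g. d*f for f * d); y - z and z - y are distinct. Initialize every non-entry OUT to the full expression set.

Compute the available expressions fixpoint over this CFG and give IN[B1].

Per-block solution:
  B0:  IN={}  OUT={d*f}
  B1:  IN={d*f}  OUT={d*f}
  B2:  IN={}  OUT={}
  B3:  IN={}  OUT={a+a}
  B4:  IN={}  OUT={}
  B5:  IN={}  OUT={a-d}
  B6:  IN={a-d}  OUT={a-d}
  B7:  IN={a-d}  OUT={a-d, d-e}

Merge at B1: IN[B1] = OUT[B0] = {d*f}

Answer: {d*f}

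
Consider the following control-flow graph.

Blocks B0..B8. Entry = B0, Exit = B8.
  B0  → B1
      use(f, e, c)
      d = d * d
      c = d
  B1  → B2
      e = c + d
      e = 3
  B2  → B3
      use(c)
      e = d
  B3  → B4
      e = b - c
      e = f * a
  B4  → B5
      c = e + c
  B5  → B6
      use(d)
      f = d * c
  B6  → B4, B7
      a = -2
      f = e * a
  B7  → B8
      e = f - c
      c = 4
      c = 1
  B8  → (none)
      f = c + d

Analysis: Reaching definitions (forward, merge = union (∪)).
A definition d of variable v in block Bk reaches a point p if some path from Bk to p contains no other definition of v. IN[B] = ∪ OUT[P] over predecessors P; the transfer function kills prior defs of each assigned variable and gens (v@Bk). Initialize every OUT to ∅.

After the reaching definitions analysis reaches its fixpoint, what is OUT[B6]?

Answer: {a@B6, c@B4, d@B0, e@B3, f@B6}

Derivation:
Per-block solution:
  B0:   IN={}   OUT={c@B0, d@B0}
  B1:   IN={c@B0, d@B0}   OUT={c@B0, d@B0, e@B1}
  B2:   IN={c@B0, d@B0, e@B1}   OUT={c@B0, d@B0, e@B2}
  B3:   IN={c@B0, d@B0, e@B2}   OUT={c@B0, d@B0, e@B3}
  B4:   IN={a@B6, c@B0, c@B4, d@B0, e@B3, f@B6}   OUT={a@B6, c@B4, d@B0, e@B3, f@B6}
  B5:   IN={a@B6, c@B4, d@B0, e@B3, f@B6}   OUT={a@B6, c@B4, d@B0, e@B3, f@B5}
  B6:   IN={a@B6, c@B4, d@B0, e@B3, f@B5}   OUT={a@B6, c@B4, d@B0, e@B3, f@B6}
  B7:   IN={a@B6, c@B4, d@B0, e@B3, f@B6}   OUT={a@B6, c@B7, d@B0, e@B7, f@B6}
  B8:   IN={a@B6, c@B7, d@B0, e@B7, f@B6}   OUT={a@B6, c@B7, d@B0, e@B7, f@B8}

Merge at B6: IN[B6] = OUT[B5] = {a@B6, c@B4, d@B0, e@B3, f@B5}
Applying B6's transfer function to that IN value gives OUT[B6] (row B6 above).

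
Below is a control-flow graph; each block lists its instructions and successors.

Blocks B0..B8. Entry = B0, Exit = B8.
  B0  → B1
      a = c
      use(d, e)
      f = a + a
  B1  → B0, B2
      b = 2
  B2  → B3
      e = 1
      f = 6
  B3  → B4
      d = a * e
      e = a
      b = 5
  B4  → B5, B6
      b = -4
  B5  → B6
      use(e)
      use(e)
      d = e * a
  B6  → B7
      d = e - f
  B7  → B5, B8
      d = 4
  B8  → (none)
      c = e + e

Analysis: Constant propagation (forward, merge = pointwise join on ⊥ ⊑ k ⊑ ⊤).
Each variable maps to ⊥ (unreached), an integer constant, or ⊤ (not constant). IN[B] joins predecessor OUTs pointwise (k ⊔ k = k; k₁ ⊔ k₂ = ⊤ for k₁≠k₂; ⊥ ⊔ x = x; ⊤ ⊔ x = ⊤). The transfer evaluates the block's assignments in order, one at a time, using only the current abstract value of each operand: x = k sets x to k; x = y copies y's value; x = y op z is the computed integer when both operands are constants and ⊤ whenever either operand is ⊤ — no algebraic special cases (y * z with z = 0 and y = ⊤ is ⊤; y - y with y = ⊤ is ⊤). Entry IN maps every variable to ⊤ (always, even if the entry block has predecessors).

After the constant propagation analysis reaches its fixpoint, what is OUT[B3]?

Answer: {a: ⊤, b: 5, c: ⊤, d: ⊤, e: ⊤, f: 6}

Derivation:
Converged values:
  B0: | IN=(all ⊤) | OUT=(all ⊤)
  B1: | IN=(all ⊤) | OUT={b:2; rest ⊤}
  B2: | IN={b:2; rest ⊤} | OUT={b:2, e:1, f:6; rest ⊤}
  B3: | IN={b:2, e:1, f:6; rest ⊤} | OUT={b:5, f:6; rest ⊤}
  B4: | IN={b:5, f:6; rest ⊤} | OUT={b:-4, f:6; rest ⊤}
  B5: | IN={b:-4, f:6; rest ⊤} | OUT={b:-4, f:6; rest ⊤}
  B6: | IN={b:-4, f:6; rest ⊤} | OUT={b:-4, f:6; rest ⊤}
  B7: | IN={b:-4, f:6; rest ⊤} | OUT={b:-4, d:4, f:6; rest ⊤}
  B8: | IN={b:-4, d:4, f:6; rest ⊤} | OUT={b:-4, d:4, f:6; rest ⊤}

Merge at B3: IN[B3] = OUT[B2] = {a: ⊤, b: 2, c: ⊤, d: ⊤, e: 1, f: 6}
Applying B3's transfer function to that IN value gives OUT[B3] (row B3 above).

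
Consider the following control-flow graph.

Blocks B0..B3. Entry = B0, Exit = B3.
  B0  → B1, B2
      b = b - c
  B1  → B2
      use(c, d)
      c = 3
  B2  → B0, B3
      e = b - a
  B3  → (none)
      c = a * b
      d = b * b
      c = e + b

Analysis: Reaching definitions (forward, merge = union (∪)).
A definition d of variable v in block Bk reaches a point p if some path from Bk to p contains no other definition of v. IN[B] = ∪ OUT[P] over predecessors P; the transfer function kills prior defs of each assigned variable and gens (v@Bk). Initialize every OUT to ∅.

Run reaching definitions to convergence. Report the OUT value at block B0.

Fixpoint table:
  B0:  IN={b@B0, c@B1, e@B2}  OUT={b@B0, c@B1, e@B2}
  B1:  IN={b@B0, c@B1, e@B2}  OUT={b@B0, c@B1, e@B2}
  B2:  IN={b@B0, c@B1, e@B2}  OUT={b@B0, c@B1, e@B2}
  B3:  IN={b@B0, c@B1, e@B2}  OUT={b@B0, c@B3, d@B3, e@B2}

Merge at B0 (entry node, so the boundary value {} is joined with the incoming edge(s)): IN[B0] = {} ⊔ OUT[B2] = {b@B0, c@B1, e@B2}
Applying B0's transfer function to that IN value gives OUT[B0] (row B0 above).

Answer: {b@B0, c@B1, e@B2}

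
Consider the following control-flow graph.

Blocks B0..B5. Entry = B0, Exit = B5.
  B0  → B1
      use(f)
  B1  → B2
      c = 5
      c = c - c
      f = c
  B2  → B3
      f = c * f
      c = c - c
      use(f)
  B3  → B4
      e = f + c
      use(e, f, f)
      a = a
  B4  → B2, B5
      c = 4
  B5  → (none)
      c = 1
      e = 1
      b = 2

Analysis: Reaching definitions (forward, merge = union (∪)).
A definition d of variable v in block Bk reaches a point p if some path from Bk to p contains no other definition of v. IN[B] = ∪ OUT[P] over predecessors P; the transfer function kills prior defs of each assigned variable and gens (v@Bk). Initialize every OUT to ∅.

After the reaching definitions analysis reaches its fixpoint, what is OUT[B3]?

Converged values:
  B0:  IN={}  OUT={}
  B1:  IN={}  OUT={c@B1, f@B1}
  B2:  IN={a@B3, c@B1, c@B4, e@B3, f@B1, f@B2}  OUT={a@B3, c@B2, e@B3, f@B2}
  B3:  IN={a@B3, c@B2, e@B3, f@B2}  OUT={a@B3, c@B2, e@B3, f@B2}
  B4:  IN={a@B3, c@B2, e@B3, f@B2}  OUT={a@B3, c@B4, e@B3, f@B2}
  B5:  IN={a@B3, c@B4, e@B3, f@B2}  OUT={a@B3, b@B5, c@B5, e@B5, f@B2}

Merge at B3: IN[B3] = OUT[B2] = {a@B3, c@B2, e@B3, f@B2}
Applying B3's transfer function to that IN value gives OUT[B3] (row B3 above).

Answer: {a@B3, c@B2, e@B3, f@B2}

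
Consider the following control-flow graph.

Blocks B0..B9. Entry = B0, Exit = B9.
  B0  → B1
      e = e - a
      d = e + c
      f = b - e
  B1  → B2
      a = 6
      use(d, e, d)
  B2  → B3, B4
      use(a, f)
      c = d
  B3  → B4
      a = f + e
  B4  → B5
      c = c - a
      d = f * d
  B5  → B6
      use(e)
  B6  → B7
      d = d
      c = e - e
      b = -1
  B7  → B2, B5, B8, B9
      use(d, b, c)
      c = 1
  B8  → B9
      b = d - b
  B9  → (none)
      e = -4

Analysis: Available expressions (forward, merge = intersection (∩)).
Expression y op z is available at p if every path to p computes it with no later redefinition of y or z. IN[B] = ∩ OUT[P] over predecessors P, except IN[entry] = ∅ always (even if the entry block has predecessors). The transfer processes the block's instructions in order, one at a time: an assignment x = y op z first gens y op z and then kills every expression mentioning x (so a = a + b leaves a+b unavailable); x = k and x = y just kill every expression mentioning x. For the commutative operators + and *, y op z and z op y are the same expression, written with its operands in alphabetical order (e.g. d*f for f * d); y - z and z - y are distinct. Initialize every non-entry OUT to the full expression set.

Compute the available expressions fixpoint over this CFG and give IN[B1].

Fixpoint table:
  B0:  IN={}  OUT={b-e, c+e}
  B1:  IN={b-e, c+e}  OUT={b-e, c+e}
  B2:  IN={}  OUT={}
  B3:  IN={}  OUT={e+f}
  B4:  IN={}  OUT={}
  B5:  IN={}  OUT={}
  B6:  IN={}  OUT={e-e}
  B7:  IN={e-e}  OUT={e-e}
  B8:  IN={e-e}  OUT={e-e}
  B9:  IN={e-e}  OUT={}

Merge at B1: IN[B1] = OUT[B0] = {b-e, c+e}

Answer: {b-e, c+e}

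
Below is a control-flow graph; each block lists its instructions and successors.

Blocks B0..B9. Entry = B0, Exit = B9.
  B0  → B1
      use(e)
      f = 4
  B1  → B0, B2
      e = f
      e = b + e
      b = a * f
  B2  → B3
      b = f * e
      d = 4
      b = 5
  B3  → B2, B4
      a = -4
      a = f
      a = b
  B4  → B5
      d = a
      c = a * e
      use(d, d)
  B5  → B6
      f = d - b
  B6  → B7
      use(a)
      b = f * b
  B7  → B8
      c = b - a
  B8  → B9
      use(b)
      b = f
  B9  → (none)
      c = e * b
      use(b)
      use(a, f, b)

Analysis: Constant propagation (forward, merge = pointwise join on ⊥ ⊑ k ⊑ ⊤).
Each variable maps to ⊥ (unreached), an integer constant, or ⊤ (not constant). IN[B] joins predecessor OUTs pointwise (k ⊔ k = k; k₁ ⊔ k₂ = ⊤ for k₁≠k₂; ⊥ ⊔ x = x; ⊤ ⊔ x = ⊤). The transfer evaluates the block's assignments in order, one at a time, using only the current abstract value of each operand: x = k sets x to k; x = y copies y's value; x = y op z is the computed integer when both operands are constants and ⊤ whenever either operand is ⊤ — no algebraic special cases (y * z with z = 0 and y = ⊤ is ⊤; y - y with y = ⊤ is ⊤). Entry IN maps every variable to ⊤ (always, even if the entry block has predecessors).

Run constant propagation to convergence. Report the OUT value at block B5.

Answer: {a: 5, b: 5, c: ⊤, d: 5, e: ⊤, f: 0}

Derivation:
Converged values:
  B0:   IN=(all ⊤)   OUT={f:4; rest ⊤}
  B1:   IN={f:4; rest ⊤}   OUT={f:4; rest ⊤}
  B2:   IN={f:4; rest ⊤}   OUT={b:5, d:4, f:4; rest ⊤}
  B3:   IN={b:5, d:4, f:4; rest ⊤}   OUT={a:5, b:5, d:4, f:4; rest ⊤}
  B4:   IN={a:5, b:5, d:4, f:4; rest ⊤}   OUT={a:5, b:5, d:5, f:4; rest ⊤}
  B5:   IN={a:5, b:5, d:5, f:4; rest ⊤}   OUT={a:5, b:5, d:5, f:0; rest ⊤}
  B6:   IN={a:5, b:5, d:5, f:0; rest ⊤}   OUT={a:5, b:0, d:5, f:0; rest ⊤}
  B7:   IN={a:5, b:0, d:5, f:0; rest ⊤}   OUT={a:5, b:0, c:-5, d:5, f:0; rest ⊤}
  B8:   IN={a:5, b:0, c:-5, d:5, f:0; rest ⊤}   OUT={a:5, b:0, c:-5, d:5, f:0; rest ⊤}
  B9:   IN={a:5, b:0, c:-5, d:5, f:0; rest ⊤}   OUT={a:5, b:0, d:5, f:0; rest ⊤}

Merge at B5: IN[B5] = OUT[B4] = {a: 5, b: 5, c: ⊤, d: 5, e: ⊤, f: 4}
Applying B5's transfer function to that IN value gives OUT[B5] (row B5 above).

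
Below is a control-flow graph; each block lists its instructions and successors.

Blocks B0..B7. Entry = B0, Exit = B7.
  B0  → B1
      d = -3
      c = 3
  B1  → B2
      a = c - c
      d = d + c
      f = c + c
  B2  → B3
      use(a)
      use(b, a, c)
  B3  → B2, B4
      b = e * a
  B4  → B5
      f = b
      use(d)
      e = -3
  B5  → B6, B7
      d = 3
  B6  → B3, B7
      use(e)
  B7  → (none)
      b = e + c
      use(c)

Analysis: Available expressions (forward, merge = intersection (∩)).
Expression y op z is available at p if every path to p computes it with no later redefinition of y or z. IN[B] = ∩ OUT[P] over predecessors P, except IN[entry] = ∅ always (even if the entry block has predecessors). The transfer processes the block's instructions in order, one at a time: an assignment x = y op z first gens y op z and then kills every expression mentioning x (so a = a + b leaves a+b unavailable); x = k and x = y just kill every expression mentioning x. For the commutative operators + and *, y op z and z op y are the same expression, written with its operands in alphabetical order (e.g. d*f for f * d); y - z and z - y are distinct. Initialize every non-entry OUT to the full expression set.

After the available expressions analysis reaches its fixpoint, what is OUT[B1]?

Per-block solution:
  B0:  IN={}  OUT={}
  B1:  IN={}  OUT={c+c, c-c}
  B2:  IN={c+c, c-c}  OUT={c+c, c-c}
  B3:  IN={c+c, c-c}  OUT={a*e, c+c, c-c}
  B4:  IN={a*e, c+c, c-c}  OUT={c+c, c-c}
  B5:  IN={c+c, c-c}  OUT={c+c, c-c}
  B6:  IN={c+c, c-c}  OUT={c+c, c-c}
  B7:  IN={c+c, c-c}  OUT={c+c, c+e, c-c}

Merge at B1: IN[B1] = OUT[B0] = {}
Applying B1's transfer function to that IN value gives OUT[B1] (row B1 above).

Answer: {c+c, c-c}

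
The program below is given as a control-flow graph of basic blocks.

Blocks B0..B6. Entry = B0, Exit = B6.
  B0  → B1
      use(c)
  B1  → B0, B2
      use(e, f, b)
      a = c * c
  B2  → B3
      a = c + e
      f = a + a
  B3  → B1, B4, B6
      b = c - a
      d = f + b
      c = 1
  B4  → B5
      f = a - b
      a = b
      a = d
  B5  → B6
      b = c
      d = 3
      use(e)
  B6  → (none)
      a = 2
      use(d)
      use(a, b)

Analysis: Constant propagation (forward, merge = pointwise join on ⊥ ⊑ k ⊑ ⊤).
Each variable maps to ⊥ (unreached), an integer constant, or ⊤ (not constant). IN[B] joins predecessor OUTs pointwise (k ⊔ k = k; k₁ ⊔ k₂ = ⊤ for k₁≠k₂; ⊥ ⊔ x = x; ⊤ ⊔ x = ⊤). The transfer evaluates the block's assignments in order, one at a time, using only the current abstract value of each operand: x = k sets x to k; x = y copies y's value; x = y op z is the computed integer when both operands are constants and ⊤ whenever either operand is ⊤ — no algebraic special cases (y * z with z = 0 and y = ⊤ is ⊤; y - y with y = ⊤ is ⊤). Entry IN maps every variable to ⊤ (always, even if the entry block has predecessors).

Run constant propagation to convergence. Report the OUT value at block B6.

Per-block solution:
  B0: | IN=(all ⊤) | OUT=(all ⊤)
  B1: | IN=(all ⊤) | OUT=(all ⊤)
  B2: | IN=(all ⊤) | OUT=(all ⊤)
  B3: | IN=(all ⊤) | OUT={c:1; rest ⊤}
  B4: | IN={c:1; rest ⊤} | OUT={c:1; rest ⊤}
  B5: | IN={c:1; rest ⊤} | OUT={b:1, c:1, d:3; rest ⊤}
  B6: | IN={c:1; rest ⊤} | OUT={a:2, c:1; rest ⊤}

Merge at B6: IN[B6] = OUT[B3] ⊔ OUT[B5] = {a: ⊤, b: ⊤, c: 1, d: ⊤, e: ⊤, f: ⊤}
Applying B6's transfer function to that IN value gives OUT[B6] (row B6 above).

Answer: {a: 2, b: ⊤, c: 1, d: ⊤, e: ⊤, f: ⊤}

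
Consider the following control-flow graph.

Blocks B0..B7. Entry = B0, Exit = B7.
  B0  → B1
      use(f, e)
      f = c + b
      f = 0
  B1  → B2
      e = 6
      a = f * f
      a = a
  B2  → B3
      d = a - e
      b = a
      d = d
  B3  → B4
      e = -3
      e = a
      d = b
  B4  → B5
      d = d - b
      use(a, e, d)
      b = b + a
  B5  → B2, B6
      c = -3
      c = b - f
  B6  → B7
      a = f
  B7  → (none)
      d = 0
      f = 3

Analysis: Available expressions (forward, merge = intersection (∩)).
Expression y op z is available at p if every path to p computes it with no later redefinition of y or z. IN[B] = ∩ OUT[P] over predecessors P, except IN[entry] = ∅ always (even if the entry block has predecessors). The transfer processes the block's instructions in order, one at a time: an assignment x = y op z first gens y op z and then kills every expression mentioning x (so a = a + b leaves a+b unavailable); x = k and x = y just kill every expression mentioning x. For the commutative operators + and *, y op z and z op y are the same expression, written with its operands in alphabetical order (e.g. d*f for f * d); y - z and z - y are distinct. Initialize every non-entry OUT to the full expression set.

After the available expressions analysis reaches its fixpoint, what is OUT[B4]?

Answer: {f*f}

Trace:
Converged values:
  B0: | IN={} | OUT={b+c}
  B1: | IN={b+c} | OUT={b+c, f*f}
  B2: | IN={f*f} | OUT={a-e, f*f}
  B3: | IN={a-e, f*f} | OUT={f*f}
  B4: | IN={f*f} | OUT={f*f}
  B5: | IN={f*f} | OUT={b-f, f*f}
  B6: | IN={b-f, f*f} | OUT={b-f, f*f}
  B7: | IN={b-f, f*f} | OUT={}

Merge at B4: IN[B4] = OUT[B3] = {f*f}
Applying B4's transfer function to that IN value gives OUT[B4] (row B4 above).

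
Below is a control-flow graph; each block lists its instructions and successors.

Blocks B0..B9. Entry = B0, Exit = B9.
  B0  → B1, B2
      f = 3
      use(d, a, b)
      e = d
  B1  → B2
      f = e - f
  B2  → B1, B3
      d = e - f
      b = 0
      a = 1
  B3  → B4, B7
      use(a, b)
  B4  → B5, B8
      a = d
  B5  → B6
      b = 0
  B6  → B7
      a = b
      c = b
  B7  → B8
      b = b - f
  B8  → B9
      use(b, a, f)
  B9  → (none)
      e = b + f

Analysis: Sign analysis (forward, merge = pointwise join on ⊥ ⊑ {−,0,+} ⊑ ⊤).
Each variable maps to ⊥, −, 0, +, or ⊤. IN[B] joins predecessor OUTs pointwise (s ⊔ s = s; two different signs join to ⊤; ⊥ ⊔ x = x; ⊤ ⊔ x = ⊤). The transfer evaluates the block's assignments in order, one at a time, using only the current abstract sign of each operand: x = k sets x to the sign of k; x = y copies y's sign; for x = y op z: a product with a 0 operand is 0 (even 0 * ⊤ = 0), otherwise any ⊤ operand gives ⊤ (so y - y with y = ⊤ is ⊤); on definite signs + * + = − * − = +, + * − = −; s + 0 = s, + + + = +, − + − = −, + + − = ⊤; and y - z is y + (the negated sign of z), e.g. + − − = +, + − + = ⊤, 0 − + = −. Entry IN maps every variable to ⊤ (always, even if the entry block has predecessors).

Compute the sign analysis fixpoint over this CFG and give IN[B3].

Per-block solution:
  B0:  IN=(all ⊤)  OUT={f:+; rest ⊤}
  B1:  IN=(all ⊤)  OUT=(all ⊤)
  B2:  IN=(all ⊤)  OUT={a:+, b:0; rest ⊤}
  B3:  IN={a:+, b:0; rest ⊤}  OUT={a:+, b:0; rest ⊤}
  B4:  IN={a:+, b:0; rest ⊤}  OUT={b:0; rest ⊤}
  B5:  IN={b:0; rest ⊤}  OUT={b:0; rest ⊤}
  B6:  IN={b:0; rest ⊤}  OUT={a:0, b:0, c:0; rest ⊤}
  B7:  IN={b:0; rest ⊤}  OUT=(all ⊤)
  B8:  IN=(all ⊤)  OUT=(all ⊤)
  B9:  IN=(all ⊤)  OUT=(all ⊤)

Merge at B3: IN[B3] = OUT[B2] = {a: +, b: 0, c: ⊤, d: ⊤, e: ⊤, f: ⊤}

Answer: {a: +, b: 0, c: ⊤, d: ⊤, e: ⊤, f: ⊤}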